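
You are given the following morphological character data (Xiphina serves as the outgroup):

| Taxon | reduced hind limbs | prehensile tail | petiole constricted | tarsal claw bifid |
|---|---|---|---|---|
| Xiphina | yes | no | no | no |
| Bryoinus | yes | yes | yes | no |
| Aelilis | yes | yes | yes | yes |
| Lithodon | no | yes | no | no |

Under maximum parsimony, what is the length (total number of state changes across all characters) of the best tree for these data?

4

Character polarity is set by the outgroup: the derived state is whichever differs from the outgroup's state, so for reduced hind limbs the derived state is 'no', and for the remaining characters it is 'yes'.
reduced hind limbs (derived state 'no') is unique to Lithodon (autapomorphy; uninformative for grouping).
prehensile tail (derived state 'yes') is shared by all ingroup taxa — unites the whole ingroup.
petiole constricted: derived state 'yes' in Aelilis and Bryoinus only — synapomorphy for {Aelilis, Bryoinus}.
tarsal claw bifid: derived state 'yes' in Aelilis only — an autapomorphy, so it tells us nothing about relationships among taxa.
Most parsimonious ingroup topology: ((Bryoinus,Aelilis),Lithodon).
Changes per character on this tree: reduced hind limbs: 1; prehensile tail: 1; petiole constricted: 1; tarsal claw bifid: 1.
Total = 4.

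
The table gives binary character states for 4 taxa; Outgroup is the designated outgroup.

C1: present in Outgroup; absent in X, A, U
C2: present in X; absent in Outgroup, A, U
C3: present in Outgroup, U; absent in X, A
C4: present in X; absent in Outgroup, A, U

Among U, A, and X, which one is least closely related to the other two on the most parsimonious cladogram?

Character polarity is set by the outgroup: the derived state is whichever differs from the outgroup's state, so for C1, C3 the derived state is 'absent', and for the remaining characters it is 'present'.
All ingroup taxa share the derived state 'absent' for C1; it defines the ingroup but does not resolve relationships within it.
C2 (derived state 'present') is unique to X (autapomorphy; uninformative for grouping).
Only A and X show the derived state 'absent' for C3, supporting them as a clade.
C4: derived state 'present' in X only — an autapomorphy, so it tells us nothing about relationships among taxa.
Most parsimonious ingroup topology: ((X,A),U).
A and X share a more recent common ancestor with each other than either does with U, so U is the least closely related of the three.

U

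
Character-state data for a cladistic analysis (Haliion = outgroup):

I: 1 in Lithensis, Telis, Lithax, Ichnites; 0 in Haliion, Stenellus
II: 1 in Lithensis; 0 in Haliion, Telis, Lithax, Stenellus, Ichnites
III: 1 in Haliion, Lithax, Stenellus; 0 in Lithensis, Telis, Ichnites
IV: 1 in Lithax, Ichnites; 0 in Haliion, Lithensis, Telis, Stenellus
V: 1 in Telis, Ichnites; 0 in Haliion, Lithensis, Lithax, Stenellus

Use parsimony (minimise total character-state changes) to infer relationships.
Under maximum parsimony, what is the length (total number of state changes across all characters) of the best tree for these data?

6

Character polarity is set by the outgroup: the derived state is whichever differs from the outgroup's state, so for III the derived state is '0', and for the remaining characters it is '1'.
Only Ichnites, Lithax, Lithensis, and Telis show the derived state '1' for I, supporting them as a clade.
II (derived state '1') is unique to Lithensis (autapomorphy; uninformative for grouping).
III (derived state '0') is shared by Ichnites, Lithensis, and Telis — a synapomorphy uniting that clade.
IV groups Ichnites and Lithax, which is incompatible with the clades supported by the remaining characters; treating it as convergent (homoplasy) costs fewer steps than any alternative tree.
Only Ichnites and Telis show the derived state '1' for V, supporting them as a clade.
Most parsimonious ingroup topology: (((Lithensis,(Telis,Ichnites)),Lithax),Stenellus).
Changes per character on this tree: I: 1; II: 1; III: 1; IV: 2; V: 1.
Total = 6.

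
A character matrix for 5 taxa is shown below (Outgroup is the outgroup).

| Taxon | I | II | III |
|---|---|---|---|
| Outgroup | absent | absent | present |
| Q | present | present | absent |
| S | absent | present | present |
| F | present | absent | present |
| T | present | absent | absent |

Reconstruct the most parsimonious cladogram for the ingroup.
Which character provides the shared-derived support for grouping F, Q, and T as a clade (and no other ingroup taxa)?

I

Character polarity is set by the outgroup: the derived state is whichever differs from the outgroup's state, so for III the derived state is 'absent', and for the remaining characters it is 'present'.
I (derived state 'present') is shared by F, Q, and T — a synapomorphy uniting that clade.
II (state 'present') occurs in Q and S but conflicts with the nesting implied by the other characters — most parsimoniously interpreted as homoplasy.
III: derived state 'absent' in Q and T only — synapomorphy for {Q, T}.
Most parsimonious ingroup topology: (((Q,T),F),S).
The clade {F, Q, T} is supported by I: its derived state 'present' occurs in exactly those taxa and in no other taxon (including the outgroup).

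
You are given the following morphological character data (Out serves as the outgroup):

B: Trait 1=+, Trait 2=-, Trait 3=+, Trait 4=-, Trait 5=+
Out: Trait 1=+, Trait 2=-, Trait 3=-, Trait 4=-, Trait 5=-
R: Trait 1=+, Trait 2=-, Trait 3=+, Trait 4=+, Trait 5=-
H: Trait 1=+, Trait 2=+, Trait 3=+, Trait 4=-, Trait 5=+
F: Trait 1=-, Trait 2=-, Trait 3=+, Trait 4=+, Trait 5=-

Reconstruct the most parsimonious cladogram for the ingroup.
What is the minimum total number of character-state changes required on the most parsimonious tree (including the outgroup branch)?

5

Character polarity is set by the outgroup: the derived state is whichever differs from the outgroup's state, so for Trait 1 the derived state is '-', and for the remaining characters it is '+'.
Trait 1: derived state '-' in F only — an autapomorphy, so it tells us nothing about relationships among taxa.
Trait 2: derived state '+' in H only — an autapomorphy, so it tells us nothing about relationships among taxa.
Trait 3 (derived state '+') is shared by all ingroup taxa — unites the whole ingroup.
Only F and R show the derived state '+' for Trait 4, supporting them as a clade.
Trait 5: derived state '+' in B and H only — synapomorphy for {B, H}.
Most parsimonious ingroup topology: ((R,F),(H,B)).
Changes per character on this tree: Trait 1: 1; Trait 2: 1; Trait 3: 1; Trait 4: 1; Trait 5: 1.
Total = 5.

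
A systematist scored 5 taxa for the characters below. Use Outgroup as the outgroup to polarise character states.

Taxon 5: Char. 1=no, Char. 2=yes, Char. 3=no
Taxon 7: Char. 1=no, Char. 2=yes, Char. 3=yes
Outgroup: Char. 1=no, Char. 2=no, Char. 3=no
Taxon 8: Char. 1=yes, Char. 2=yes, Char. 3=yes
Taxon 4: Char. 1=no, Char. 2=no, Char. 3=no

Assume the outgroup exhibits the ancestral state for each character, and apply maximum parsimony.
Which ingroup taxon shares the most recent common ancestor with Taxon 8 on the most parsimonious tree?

Taxon 7

The outgroup has state 'no' for every character, so 'yes' is the derived state throughout.
Char. 1 (derived state 'yes') is unique to Taxon 8 (autapomorphy; uninformative for grouping).
Only Taxon 5, Taxon 7, and Taxon 8 show the derived state 'yes' for Char. 2, supporting them as a clade.
Char. 3: derived state 'yes' in Taxon 7 and Taxon 8 only — synapomorphy for {Taxon 7, Taxon 8}.
Most parsimonious ingroup topology: (Taxon 4,((Taxon 8,Taxon 7),Taxon 5)).
Taxon 8 and Taxon 7 form a cherry on this tree, so they are sister taxa.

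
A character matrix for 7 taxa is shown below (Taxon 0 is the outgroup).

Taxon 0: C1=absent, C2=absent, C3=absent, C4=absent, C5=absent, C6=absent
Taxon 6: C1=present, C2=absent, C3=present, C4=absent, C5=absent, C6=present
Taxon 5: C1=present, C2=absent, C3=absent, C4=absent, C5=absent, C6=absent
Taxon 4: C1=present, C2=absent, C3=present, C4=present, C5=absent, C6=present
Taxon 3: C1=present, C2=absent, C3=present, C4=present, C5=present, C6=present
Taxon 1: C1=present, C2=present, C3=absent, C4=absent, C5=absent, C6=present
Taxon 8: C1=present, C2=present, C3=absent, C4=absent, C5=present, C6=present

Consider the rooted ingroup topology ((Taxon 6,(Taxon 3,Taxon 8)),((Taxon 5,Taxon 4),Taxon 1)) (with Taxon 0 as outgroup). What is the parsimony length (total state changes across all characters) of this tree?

11

Map each character onto ((Taxon 6,(Taxon 3,Taxon 8)),((Taxon 5,Taxon 4),Taxon 1)) (rooted by Taxon 0) and count the minimum state changes it requires (Fitch parsimony):
C1: 1; C2: 2; C3: 3; C4: 2; C5: 1; C6: 2.
Total tree length = 11.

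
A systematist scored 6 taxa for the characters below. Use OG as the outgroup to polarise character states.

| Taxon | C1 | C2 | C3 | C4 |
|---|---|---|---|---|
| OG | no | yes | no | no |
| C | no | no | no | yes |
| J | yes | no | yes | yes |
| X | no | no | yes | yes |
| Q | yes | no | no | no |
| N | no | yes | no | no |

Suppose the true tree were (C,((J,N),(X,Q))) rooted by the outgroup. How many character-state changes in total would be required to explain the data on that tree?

Map each character onto (C,((J,N),(X,Q))) (rooted by OG) and count the minimum state changes it requires (Fitch parsimony):
C1: 2; C2: 2; C3: 2; C4: 3.
Total tree length = 9.

9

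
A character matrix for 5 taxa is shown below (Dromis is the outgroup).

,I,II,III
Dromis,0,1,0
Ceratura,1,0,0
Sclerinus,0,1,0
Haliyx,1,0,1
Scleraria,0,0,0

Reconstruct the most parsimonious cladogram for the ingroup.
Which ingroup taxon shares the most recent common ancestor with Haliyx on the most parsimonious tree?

Character polarity is set by the outgroup: the derived state is whichever differs from the outgroup's state, so for II the derived state is '0', and for the remaining characters it is '1'.
I: derived state '1' in Ceratura and Haliyx only — synapomorphy for {Ceratura, Haliyx}.
II: derived state '0' in Ceratura, Haliyx, and Scleraria only — synapomorphy for {Ceratura, Haliyx, Scleraria}.
III (derived state '1') is unique to Haliyx (autapomorphy; uninformative for grouping).
Most parsimonious ingroup topology: (((Ceratura,Haliyx),Scleraria),Sclerinus).
Haliyx and Ceratura form a cherry on this tree, so they are sister taxa.

Ceratura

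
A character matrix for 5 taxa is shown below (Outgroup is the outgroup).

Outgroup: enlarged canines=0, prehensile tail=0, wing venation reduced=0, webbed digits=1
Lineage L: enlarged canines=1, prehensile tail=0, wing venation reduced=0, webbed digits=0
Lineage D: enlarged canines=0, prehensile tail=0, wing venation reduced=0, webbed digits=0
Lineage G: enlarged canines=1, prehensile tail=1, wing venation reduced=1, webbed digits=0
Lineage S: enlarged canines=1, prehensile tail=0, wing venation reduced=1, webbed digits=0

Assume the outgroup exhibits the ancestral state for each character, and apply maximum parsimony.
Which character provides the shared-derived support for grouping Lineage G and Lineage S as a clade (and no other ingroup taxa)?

wing venation reduced

Character polarity is set by the outgroup: the derived state is whichever differs from the outgroup's state, so for webbed digits the derived state is '0', and for the remaining characters it is '1'.
enlarged canines (derived state '1') is shared by Lineage G, Lineage L, and Lineage S — a synapomorphy uniting that clade.
prehensile tail: derived state '1' in Lineage G only — an autapomorphy, so it tells us nothing about relationships among taxa.
Only Lineage G and Lineage S show the derived state '1' for wing venation reduced, supporting them as a clade.
webbed digits (derived state '0') is shared by all ingroup taxa — unites the whole ingroup.
Most parsimonious ingroup topology: ((Lineage L,(Lineage G,Lineage S)),Lineage D).
The clade {Lineage G, Lineage S} is supported by wing venation reduced: its derived state '1' occurs in exactly those taxa and in no other taxon (including the outgroup).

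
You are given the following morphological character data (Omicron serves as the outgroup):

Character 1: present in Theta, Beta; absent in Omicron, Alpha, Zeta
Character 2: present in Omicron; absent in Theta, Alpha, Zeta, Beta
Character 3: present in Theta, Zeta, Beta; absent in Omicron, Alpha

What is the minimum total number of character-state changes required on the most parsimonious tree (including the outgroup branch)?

Character polarity is set by the outgroup: the derived state is whichever differs from the outgroup's state, so for Character 2 the derived state is 'absent', and for the remaining characters it is 'present'.
Character 1: derived state 'present' in Beta and Theta only — synapomorphy for {Beta, Theta}.
Character 2 (derived state 'absent') is shared by all ingroup taxa — unites the whole ingroup.
Character 3 (derived state 'present') is shared by Beta, Theta, and Zeta — a synapomorphy uniting that clade.
Most parsimonious ingroup topology: (((Theta,Beta),Zeta),Alpha).
Changes per character on this tree: Character 1: 1; Character 2: 1; Character 3: 1.
Total = 3.

3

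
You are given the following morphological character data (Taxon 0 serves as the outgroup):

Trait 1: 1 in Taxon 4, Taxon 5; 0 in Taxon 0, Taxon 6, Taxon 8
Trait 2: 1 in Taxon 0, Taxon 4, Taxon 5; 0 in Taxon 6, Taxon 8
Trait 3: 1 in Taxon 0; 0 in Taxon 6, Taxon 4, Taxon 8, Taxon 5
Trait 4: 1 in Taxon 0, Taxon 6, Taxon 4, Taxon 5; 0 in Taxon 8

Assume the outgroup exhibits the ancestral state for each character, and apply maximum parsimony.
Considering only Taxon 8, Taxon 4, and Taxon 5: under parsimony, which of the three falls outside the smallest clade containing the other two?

Character polarity is set by the outgroup: the derived state is whichever differs from the outgroup's state, so for Trait 2, Trait 3, Trait 4 the derived state is '0', and for the remaining characters it is '1'.
Only Taxon 4 and Taxon 5 show the derived state '1' for Trait 1, supporting them as a clade.
Trait 2 (derived state '0') is shared by Taxon 6 and Taxon 8 — a synapomorphy uniting that clade.
Trait 3 (derived state '0') is shared by all ingroup taxa — unites the whole ingroup.
Trait 4 (derived state '0') is unique to Taxon 8 (autapomorphy; uninformative for grouping).
Most parsimonious ingroup topology: ((Taxon 6,Taxon 8),(Taxon 4,Taxon 5)).
Taxon 4 and Taxon 5 share a more recent common ancestor with each other than either does with Taxon 8, so Taxon 8 is the least closely related of the three.

Taxon 8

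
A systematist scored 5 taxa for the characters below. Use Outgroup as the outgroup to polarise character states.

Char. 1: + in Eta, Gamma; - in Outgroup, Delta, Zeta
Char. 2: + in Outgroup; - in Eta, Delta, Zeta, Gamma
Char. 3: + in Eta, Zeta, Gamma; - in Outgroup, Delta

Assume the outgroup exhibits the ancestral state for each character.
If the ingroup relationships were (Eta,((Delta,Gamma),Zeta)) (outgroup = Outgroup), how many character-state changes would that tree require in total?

5

Map each character onto (Eta,((Delta,Gamma),Zeta)) (rooted by Outgroup) and count the minimum state changes it requires (Fitch parsimony):
Char. 1: 2; Char. 2: 1; Char. 3: 2.
Total tree length = 5.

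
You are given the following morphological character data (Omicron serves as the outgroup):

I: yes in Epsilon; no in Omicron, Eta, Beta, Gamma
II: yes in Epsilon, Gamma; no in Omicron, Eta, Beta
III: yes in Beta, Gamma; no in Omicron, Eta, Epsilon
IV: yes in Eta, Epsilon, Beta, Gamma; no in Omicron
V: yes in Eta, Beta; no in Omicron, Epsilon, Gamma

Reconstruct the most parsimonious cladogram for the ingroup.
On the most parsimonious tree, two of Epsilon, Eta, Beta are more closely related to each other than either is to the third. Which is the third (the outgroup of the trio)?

The outgroup has state 'no' for every character, so 'yes' is the derived state throughout.
I (derived state 'yes') is unique to Epsilon (autapomorphy; uninformative for grouping).
II: derived state 'yes' in Epsilon and Gamma only — synapomorphy for {Epsilon, Gamma}.
III groups Beta and Gamma, which is incompatible with the clades supported by the remaining characters; treating it as convergent (homoplasy) costs fewer steps than any alternative tree.
All ingroup taxa share the derived state 'yes' for IV; it defines the ingroup but does not resolve relationships within it.
V (derived state 'yes') is shared by Beta and Eta — a synapomorphy uniting that clade.
Most parsimonious ingroup topology: ((Eta,Beta),(Epsilon,Gamma)).
Eta and Beta share a more recent common ancestor with each other than either does with Epsilon, so Epsilon is the least closely related of the three.

Epsilon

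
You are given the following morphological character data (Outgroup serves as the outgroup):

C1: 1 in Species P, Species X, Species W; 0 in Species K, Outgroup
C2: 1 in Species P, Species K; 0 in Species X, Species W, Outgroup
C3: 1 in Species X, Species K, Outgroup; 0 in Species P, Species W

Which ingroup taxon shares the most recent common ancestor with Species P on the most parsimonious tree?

Character polarity is set by the outgroup: the derived state is whichever differs from the outgroup's state, so for C3 the derived state is '0', and for the remaining characters it is '1'.
Only Species P, Species W, and Species X show the derived state '1' for C1, supporting them as a clade.
C2 (state '1') occurs in Species K and Species P but conflicts with the nesting implied by the other characters — most parsimoniously interpreted as homoplasy.
C3 (derived state '0') is shared by Species P and Species W — a synapomorphy uniting that clade.
Most parsimonious ingroup topology: (((Species W,Species P),Species X),Species K).
Species P and Species W form a cherry on this tree, so they are sister taxa.

Species W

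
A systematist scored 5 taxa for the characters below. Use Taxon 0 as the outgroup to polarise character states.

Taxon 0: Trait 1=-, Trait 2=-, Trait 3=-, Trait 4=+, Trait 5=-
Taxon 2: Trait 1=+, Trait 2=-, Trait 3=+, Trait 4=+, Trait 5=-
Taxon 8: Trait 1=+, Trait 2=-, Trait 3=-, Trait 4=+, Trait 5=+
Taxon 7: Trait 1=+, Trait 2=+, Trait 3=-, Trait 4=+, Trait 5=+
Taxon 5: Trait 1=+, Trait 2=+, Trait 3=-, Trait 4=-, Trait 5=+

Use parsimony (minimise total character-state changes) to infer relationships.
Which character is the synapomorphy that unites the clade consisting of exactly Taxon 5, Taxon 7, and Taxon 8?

Trait 5

Character polarity is set by the outgroup: the derived state is whichever differs from the outgroup's state, so for Trait 4 the derived state is '-', and for the remaining characters it is '+'.
Trait 1 (derived state '+') is shared by all ingroup taxa — unites the whole ingroup.
Trait 2 (derived state '+') is shared by Taxon 5 and Taxon 7 — a synapomorphy uniting that clade.
Trait 3: derived state '+' in Taxon 2 only — an autapomorphy, so it tells us nothing about relationships among taxa.
Trait 4 (derived state '-') is unique to Taxon 5 (autapomorphy; uninformative for grouping).
Only Taxon 5, Taxon 7, and Taxon 8 show the derived state '+' for Trait 5, supporting them as a clade.
Most parsimonious ingroup topology: (Taxon 2,(Taxon 8,(Taxon 7,Taxon 5))).
The clade {Taxon 5, Taxon 7, Taxon 8} is supported by Trait 5: its derived state '+' occurs in exactly those taxa and in no other taxon (including the outgroup).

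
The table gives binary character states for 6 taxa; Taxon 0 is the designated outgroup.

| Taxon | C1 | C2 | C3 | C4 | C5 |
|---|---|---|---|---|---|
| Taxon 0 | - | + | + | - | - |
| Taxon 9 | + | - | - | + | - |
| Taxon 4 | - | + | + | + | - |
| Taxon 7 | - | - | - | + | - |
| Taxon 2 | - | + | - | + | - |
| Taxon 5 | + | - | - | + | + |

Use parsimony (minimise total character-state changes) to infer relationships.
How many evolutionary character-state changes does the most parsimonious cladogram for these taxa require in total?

5

Character polarity is set by the outgroup: the derived state is whichever differs from the outgroup's state, so for C2, C3 the derived state is '-', and for the remaining characters it is '+'.
C1 (derived state '+') is shared by Taxon 5 and Taxon 9 — a synapomorphy uniting that clade.
C2: derived state '-' in Taxon 5, Taxon 7, and Taxon 9 only — synapomorphy for {Taxon 5, Taxon 7, Taxon 9}.
C3: derived state '-' in Taxon 2, Taxon 5, Taxon 7, and Taxon 9 only — synapomorphy for {Taxon 2, Taxon 5, Taxon 7, Taxon 9}.
All ingroup taxa share the derived state '+' for C4; it defines the ingroup but does not resolve relationships within it.
C5: derived state '+' in Taxon 5 only — an autapomorphy, so it tells us nothing about relationships among taxa.
Most parsimonious ingroup topology: ((((Taxon 9,Taxon 5),Taxon 7),Taxon 2),Taxon 4).
Changes per character on this tree: C1: 1; C2: 1; C3: 1; C4: 1; C5: 1.
Total = 5.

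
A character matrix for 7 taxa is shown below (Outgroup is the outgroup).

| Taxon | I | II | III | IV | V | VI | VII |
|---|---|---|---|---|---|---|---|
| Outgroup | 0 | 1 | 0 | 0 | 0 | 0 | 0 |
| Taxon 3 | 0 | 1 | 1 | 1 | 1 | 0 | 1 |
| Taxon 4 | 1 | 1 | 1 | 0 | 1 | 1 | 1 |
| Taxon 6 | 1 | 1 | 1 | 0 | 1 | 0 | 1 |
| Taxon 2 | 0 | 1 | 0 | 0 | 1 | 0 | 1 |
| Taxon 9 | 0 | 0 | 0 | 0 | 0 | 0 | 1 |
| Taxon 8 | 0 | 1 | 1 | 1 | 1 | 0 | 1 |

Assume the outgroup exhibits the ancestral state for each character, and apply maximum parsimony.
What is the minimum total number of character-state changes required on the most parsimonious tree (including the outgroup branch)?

7

Character polarity is set by the outgroup: the derived state is whichever differs from the outgroup's state, so for II the derived state is '0', and for the remaining characters it is '1'.
I (derived state '1') is shared by Taxon 4 and Taxon 6 — a synapomorphy uniting that clade.
II: derived state '0' in Taxon 9 only — an autapomorphy, so it tells us nothing about relationships among taxa.
III (derived state '1') is shared by Taxon 3, Taxon 4, Taxon 6, and Taxon 8 — a synapomorphy uniting that clade.
Only Taxon 3 and Taxon 8 show the derived state '1' for IV, supporting them as a clade.
V (derived state '1') is shared by Taxon 2, Taxon 3, Taxon 4, Taxon 6, and Taxon 8 — a synapomorphy uniting that clade.
VI (derived state '1') is unique to Taxon 4 (autapomorphy; uninformative for grouping).
All ingroup taxa share the derived state '1' for VII; it defines the ingroup but does not resolve relationships within it.
Most parsimonious ingroup topology: ((((Taxon 3,Taxon 8),(Taxon 4,Taxon 6)),Taxon 2),Taxon 9).
Changes per character on this tree: I: 1; II: 1; III: 1; IV: 1; V: 1; VI: 1; VII: 1.
Total = 7.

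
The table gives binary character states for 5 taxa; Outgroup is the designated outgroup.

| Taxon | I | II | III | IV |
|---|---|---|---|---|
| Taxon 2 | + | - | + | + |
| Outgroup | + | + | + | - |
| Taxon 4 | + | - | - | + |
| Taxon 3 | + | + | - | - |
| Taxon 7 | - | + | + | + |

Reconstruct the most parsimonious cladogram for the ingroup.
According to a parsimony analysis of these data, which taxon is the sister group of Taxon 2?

Character polarity is set by the outgroup: the derived state is whichever differs from the outgroup's state, so for I, II, III the derived state is '-', and for the remaining characters it is '+'.
I (derived state '-') is unique to Taxon 7 (autapomorphy; uninformative for grouping).
II (derived state '-') is shared by Taxon 2 and Taxon 4 — a synapomorphy uniting that clade.
III groups Taxon 3 and Taxon 4, which is incompatible with the clades supported by the remaining characters; treating it as convergent (homoplasy) costs fewer steps than any alternative tree.
IV: derived state '+' in Taxon 2, Taxon 4, and Taxon 7 only — synapomorphy for {Taxon 2, Taxon 4, Taxon 7}.
Most parsimonious ingroup topology: (((Taxon 4,Taxon 2),Taxon 7),Taxon 3).
Taxon 2 and Taxon 4 form a cherry on this tree, so they are sister taxa.

Taxon 4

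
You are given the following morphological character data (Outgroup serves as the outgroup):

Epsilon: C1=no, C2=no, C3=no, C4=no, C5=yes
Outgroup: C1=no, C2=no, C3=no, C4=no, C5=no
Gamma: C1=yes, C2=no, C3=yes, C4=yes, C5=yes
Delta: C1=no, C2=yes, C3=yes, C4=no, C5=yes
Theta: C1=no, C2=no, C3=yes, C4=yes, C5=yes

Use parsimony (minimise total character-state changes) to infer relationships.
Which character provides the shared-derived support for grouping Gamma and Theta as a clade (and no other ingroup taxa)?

C4

The outgroup has state 'no' for every character, so 'yes' is the derived state throughout.
C1 (derived state 'yes') is unique to Gamma (autapomorphy; uninformative for grouping).
C2 (derived state 'yes') is unique to Delta (autapomorphy; uninformative for grouping).
Only Delta, Gamma, and Theta show the derived state 'yes' for C3, supporting them as a clade.
C4 (derived state 'yes') is shared by Gamma and Theta — a synapomorphy uniting that clade.
C5 (derived state 'yes') is shared by all ingroup taxa — unites the whole ingroup.
Most parsimonious ingroup topology: (((Theta,Gamma),Delta),Epsilon).
The clade {Gamma, Theta} is supported by C4: its derived state 'yes' occurs in exactly those taxa and in no other taxon (including the outgroup).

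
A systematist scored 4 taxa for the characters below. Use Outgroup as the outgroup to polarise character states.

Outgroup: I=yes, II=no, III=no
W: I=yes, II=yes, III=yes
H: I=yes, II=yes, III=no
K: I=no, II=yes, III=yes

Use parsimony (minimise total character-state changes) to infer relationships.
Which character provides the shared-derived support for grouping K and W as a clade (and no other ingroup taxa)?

III

Character polarity is set by the outgroup: the derived state is whichever differs from the outgroup's state, so for I the derived state is 'no', and for the remaining characters it is 'yes'.
I: derived state 'no' in K only — an autapomorphy, so it tells us nothing about relationships among taxa.
II (derived state 'yes') is shared by all ingroup taxa — unites the whole ingroup.
III: derived state 'yes' in K and W only — synapomorphy for {K, W}.
Most parsimonious ingroup topology: ((W,K),H).
The clade {K, W} is supported by III: its derived state 'yes' occurs in exactly those taxa and in no other taxon (including the outgroup).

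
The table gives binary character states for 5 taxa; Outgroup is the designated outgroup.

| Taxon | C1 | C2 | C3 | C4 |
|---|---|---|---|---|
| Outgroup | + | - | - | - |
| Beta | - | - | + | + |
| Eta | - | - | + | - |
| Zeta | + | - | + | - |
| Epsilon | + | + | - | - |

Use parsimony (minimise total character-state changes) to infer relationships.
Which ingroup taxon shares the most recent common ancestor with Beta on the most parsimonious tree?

Character polarity is set by the outgroup: the derived state is whichever differs from the outgroup's state, so for C1 the derived state is '-', and for the remaining characters it is '+'.
Only Beta and Eta show the derived state '-' for C1, supporting them as a clade.
C2: derived state '+' in Epsilon only — an autapomorphy, so it tells us nothing about relationships among taxa.
C3 (derived state '+') is shared by Beta, Eta, and Zeta — a synapomorphy uniting that clade.
C4: derived state '+' in Beta only — an autapomorphy, so it tells us nothing about relationships among taxa.
Most parsimonious ingroup topology: (((Beta,Eta),Zeta),Epsilon).
Beta and Eta form a cherry on this tree, so they are sister taxa.

Eta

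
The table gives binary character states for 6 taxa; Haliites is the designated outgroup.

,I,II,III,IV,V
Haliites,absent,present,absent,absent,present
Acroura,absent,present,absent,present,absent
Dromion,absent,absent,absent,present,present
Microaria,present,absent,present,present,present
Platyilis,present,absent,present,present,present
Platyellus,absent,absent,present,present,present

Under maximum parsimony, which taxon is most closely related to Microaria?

Character polarity is set by the outgroup: the derived state is whichever differs from the outgroup's state, so for II, V the derived state is 'absent', and for the remaining characters it is 'present'.
I: derived state 'present' in Microaria and Platyilis only — synapomorphy for {Microaria, Platyilis}.
II (derived state 'absent') is shared by Dromion, Microaria, Platyellus, and Platyilis — a synapomorphy uniting that clade.
III (derived state 'present') is shared by Microaria, Platyellus, and Platyilis — a synapomorphy uniting that clade.
All ingroup taxa share the derived state 'present' for IV; it defines the ingroup but does not resolve relationships within it.
V (derived state 'absent') is unique to Acroura (autapomorphy; uninformative for grouping).
Most parsimonious ingroup topology: (Acroura,(Dromion,((Microaria,Platyilis),Platyellus))).
Microaria and Platyilis form a cherry on this tree, so they are sister taxa.

Platyilis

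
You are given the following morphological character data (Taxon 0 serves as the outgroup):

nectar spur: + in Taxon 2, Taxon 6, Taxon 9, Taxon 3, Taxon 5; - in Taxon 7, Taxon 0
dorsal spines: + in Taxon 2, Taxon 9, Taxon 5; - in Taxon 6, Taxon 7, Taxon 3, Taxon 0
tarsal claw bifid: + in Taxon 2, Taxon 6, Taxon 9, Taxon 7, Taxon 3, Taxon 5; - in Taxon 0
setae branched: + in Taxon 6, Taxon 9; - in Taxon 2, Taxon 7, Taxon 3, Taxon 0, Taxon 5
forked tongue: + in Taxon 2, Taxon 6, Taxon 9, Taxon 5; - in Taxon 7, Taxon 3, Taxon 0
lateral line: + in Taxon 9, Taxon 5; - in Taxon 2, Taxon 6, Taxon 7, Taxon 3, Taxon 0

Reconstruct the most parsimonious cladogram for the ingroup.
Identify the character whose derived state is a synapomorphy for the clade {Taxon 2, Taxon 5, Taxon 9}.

dorsal spines

The outgroup has state '-' for every character, so '+' is the derived state throughout.
nectar spur: derived state '+' in Taxon 2, Taxon 3, Taxon 5, Taxon 6, and Taxon 9 only — synapomorphy for {Taxon 2, Taxon 3, Taxon 5, Taxon 6, Taxon 9}.
dorsal spines: derived state '+' in Taxon 2, Taxon 5, and Taxon 9 only — synapomorphy for {Taxon 2, Taxon 5, Taxon 9}.
All ingroup taxa share the derived state '+' for tarsal claw bifid; it defines the ingroup but does not resolve relationships within it.
setae branched groups Taxon 6 and Taxon 9, which is incompatible with the clades supported by the remaining characters; treating it as convergent (homoplasy) costs fewer steps than any alternative tree.
forked tongue: derived state '+' in Taxon 2, Taxon 5, Taxon 6, and Taxon 9 only — synapomorphy for {Taxon 2, Taxon 5, Taxon 6, Taxon 9}.
Only Taxon 5 and Taxon 9 show the derived state '+' for lateral line, supporting them as a clade.
Most parsimonious ingroup topology: (((Taxon 6,((Taxon 5,Taxon 9),Taxon 2)),Taxon 3),Taxon 7).
The clade {Taxon 2, Taxon 5, Taxon 9} is supported by dorsal spines: its derived state '+' occurs in exactly those taxa and in no other taxon (including the outgroup).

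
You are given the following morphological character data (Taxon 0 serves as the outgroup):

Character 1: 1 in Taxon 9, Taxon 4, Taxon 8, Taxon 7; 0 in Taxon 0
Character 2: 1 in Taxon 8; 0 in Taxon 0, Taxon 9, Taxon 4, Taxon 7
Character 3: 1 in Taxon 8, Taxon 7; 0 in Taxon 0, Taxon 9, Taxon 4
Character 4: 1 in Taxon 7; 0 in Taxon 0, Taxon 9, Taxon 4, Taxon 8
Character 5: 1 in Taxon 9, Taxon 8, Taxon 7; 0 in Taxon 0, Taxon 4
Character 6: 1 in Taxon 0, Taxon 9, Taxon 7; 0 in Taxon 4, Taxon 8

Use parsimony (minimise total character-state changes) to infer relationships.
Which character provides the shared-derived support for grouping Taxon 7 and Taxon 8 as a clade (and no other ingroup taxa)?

Character polarity is set by the outgroup: the derived state is whichever differs from the outgroup's state, so for Character 6 the derived state is '0', and for the remaining characters it is '1'.
All ingroup taxa share the derived state '1' for Character 1; it defines the ingroup but does not resolve relationships within it.
Character 2 (derived state '1') is unique to Taxon 8 (autapomorphy; uninformative for grouping).
Character 3 (derived state '1') is shared by Taxon 7 and Taxon 8 — a synapomorphy uniting that clade.
Character 4 (derived state '1') is unique to Taxon 7 (autapomorphy; uninformative for grouping).
Only Taxon 7, Taxon 8, and Taxon 9 show the derived state '1' for Character 5, supporting them as a clade.
Character 6 (state '0') occurs in Taxon 4 and Taxon 8 but conflicts with the nesting implied by the other characters — most parsimoniously interpreted as homoplasy.
Most parsimonious ingroup topology: ((Taxon 9,(Taxon 8,Taxon 7)),Taxon 4).
The clade {Taxon 7, Taxon 8} is supported by Character 3: its derived state '1' occurs in exactly those taxa and in no other taxon (including the outgroup).

Character 3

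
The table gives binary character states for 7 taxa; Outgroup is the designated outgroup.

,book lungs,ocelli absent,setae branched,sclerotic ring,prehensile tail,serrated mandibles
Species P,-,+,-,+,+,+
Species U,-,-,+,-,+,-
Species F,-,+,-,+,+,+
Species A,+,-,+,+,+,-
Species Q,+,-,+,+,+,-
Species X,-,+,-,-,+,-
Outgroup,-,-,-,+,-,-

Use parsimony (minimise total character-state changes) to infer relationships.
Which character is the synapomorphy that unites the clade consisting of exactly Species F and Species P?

serrated mandibles

Character polarity is set by the outgroup: the derived state is whichever differs from the outgroup's state, so for sclerotic ring the derived state is '-', and for the remaining characters it is '+'.
book lungs (derived state '+') is shared by Species A and Species Q — a synapomorphy uniting that clade.
Only Species F, Species P, and Species X show the derived state '+' for ocelli absent, supporting them as a clade.
setae branched (derived state '+') is shared by Species A, Species Q, and Species U — a synapomorphy uniting that clade.
sclerotic ring (state '-') occurs in Species U and Species X but conflicts with the nesting implied by the other characters — most parsimoniously interpreted as homoplasy.
All ingroup taxa share the derived state '+' for prehensile tail; it defines the ingroup but does not resolve relationships within it.
serrated mandibles (derived state '+') is shared by Species F and Species P — a synapomorphy uniting that clade.
Most parsimonious ingroup topology: (((Species P,Species F),Species X),(Species U,(Species A,Species Q))).
The clade {Species F, Species P} is supported by serrated mandibles: its derived state '+' occurs in exactly those taxa and in no other taxon (including the outgroup).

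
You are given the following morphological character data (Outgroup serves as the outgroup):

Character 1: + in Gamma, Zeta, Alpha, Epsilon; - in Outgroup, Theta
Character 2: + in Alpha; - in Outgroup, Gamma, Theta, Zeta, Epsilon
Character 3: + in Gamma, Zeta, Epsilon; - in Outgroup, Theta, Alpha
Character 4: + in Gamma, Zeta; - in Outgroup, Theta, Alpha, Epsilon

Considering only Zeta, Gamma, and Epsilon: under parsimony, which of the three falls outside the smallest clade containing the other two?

Epsilon

The outgroup has state '-' for every character, so '+' is the derived state throughout.
Character 1 (derived state '+') is shared by Alpha, Epsilon, Gamma, and Zeta — a synapomorphy uniting that clade.
Character 2: derived state '+' in Alpha only — an autapomorphy, so it tells us nothing about relationships among taxa.
Character 3 (derived state '+') is shared by Epsilon, Gamma, and Zeta — a synapomorphy uniting that clade.
Character 4: derived state '+' in Gamma and Zeta only — synapomorphy for {Gamma, Zeta}.
Most parsimonious ingroup topology: (((Epsilon,(Zeta,Gamma)),Alpha),Theta).
Zeta and Gamma share a more recent common ancestor with each other than either does with Epsilon, so Epsilon is the least closely related of the three.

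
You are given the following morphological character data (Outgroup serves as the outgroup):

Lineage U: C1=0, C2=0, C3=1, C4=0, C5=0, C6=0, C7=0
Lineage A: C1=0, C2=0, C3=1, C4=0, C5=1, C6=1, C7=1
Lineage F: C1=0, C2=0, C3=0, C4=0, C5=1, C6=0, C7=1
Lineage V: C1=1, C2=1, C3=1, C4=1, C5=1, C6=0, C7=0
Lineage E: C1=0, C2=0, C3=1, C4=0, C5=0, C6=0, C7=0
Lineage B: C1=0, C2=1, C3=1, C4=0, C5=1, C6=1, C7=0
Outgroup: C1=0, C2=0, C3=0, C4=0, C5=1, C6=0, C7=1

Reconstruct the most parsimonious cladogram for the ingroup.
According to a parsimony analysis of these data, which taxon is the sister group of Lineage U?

Character polarity is set by the outgroup: the derived state is whichever differs from the outgroup's state, so for C5, C7 the derived state is '0', and for the remaining characters it is '1'.
C1: derived state '1' in Lineage V only — an autapomorphy, so it tells us nothing about relationships among taxa.
C2 (derived state '1') is shared by Lineage B and Lineage V — a synapomorphy uniting that clade.
Only Lineage A, Lineage B, Lineage E, Lineage U, and Lineage V show the derived state '1' for C3, supporting them as a clade.
C4: derived state '1' in Lineage V only — an autapomorphy, so it tells us nothing about relationships among taxa.
C5 (derived state '0') is shared by Lineage E and Lineage U — a synapomorphy uniting that clade.
C6 groups Lineage A and Lineage B, which is incompatible with the clades supported by the remaining characters; treating it as convergent (homoplasy) costs fewer steps than any alternative tree.
C7 (derived state '0') is shared by Lineage B, Lineage E, Lineage U, and Lineage V — a synapomorphy uniting that clade.
Most parsimonious ingroup topology: ((((Lineage E,Lineage U),(Lineage V,Lineage B)),Lineage A),Lineage F).
Lineage U and Lineage E form a cherry on this tree, so they are sister taxa.

Lineage E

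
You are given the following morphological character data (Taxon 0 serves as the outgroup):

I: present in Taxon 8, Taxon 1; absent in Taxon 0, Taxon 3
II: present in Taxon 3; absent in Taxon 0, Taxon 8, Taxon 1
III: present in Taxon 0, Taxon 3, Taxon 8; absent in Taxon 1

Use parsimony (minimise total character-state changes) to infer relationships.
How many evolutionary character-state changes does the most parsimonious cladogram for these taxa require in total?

3

Character polarity is set by the outgroup: the derived state is whichever differs from the outgroup's state, so for III the derived state is 'absent', and for the remaining characters it is 'present'.
I (derived state 'present') is shared by Taxon 1 and Taxon 8 — a synapomorphy uniting that clade.
II: derived state 'present' in Taxon 3 only — an autapomorphy, so it tells us nothing about relationships among taxa.
III: derived state 'absent' in Taxon 1 only — an autapomorphy, so it tells us nothing about relationships among taxa.
Most parsimonious ingroup topology: (Taxon 3,(Taxon 8,Taxon 1)).
Changes per character on this tree: I: 1; II: 1; III: 1.
Total = 3.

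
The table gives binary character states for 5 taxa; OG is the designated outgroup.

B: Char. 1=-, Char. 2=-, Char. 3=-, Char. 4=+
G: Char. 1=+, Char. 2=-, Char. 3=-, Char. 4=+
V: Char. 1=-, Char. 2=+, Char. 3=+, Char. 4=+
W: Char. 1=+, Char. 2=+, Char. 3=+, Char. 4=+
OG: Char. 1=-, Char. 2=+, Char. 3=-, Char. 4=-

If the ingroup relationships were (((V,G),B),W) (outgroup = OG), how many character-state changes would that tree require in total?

Map each character onto (((V,G),B),W) (rooted by OG) and count the minimum state changes it requires (Fitch parsimony):
Char. 1: 2; Char. 2: 2; Char. 3: 2; Char. 4: 1.
Total tree length = 7.

7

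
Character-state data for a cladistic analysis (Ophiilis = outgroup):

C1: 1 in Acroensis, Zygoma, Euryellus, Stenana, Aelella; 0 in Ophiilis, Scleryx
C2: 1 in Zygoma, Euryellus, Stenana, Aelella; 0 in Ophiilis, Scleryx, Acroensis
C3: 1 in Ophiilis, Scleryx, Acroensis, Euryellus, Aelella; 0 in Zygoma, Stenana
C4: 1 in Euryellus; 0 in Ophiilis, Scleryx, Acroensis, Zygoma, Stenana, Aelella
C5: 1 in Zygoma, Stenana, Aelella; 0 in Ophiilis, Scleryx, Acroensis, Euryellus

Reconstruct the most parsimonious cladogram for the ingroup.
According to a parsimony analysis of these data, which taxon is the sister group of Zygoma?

Stenana

Character polarity is set by the outgroup: the derived state is whichever differs from the outgroup's state, so for C3 the derived state is '0', and for the remaining characters it is '1'.
Only Acroensis, Aelella, Euryellus, Stenana, and Zygoma show the derived state '1' for C1, supporting them as a clade.
Only Aelella, Euryellus, Stenana, and Zygoma show the derived state '1' for C2, supporting them as a clade.
Only Stenana and Zygoma show the derived state '0' for C3, supporting them as a clade.
C4 (derived state '1') is unique to Euryellus (autapomorphy; uninformative for grouping).
Only Aelella, Stenana, and Zygoma show the derived state '1' for C5, supporting them as a clade.
Most parsimonious ingroup topology: (Scleryx,(Acroensis,(((Zygoma,Stenana),Aelella),Euryellus))).
Zygoma and Stenana form a cherry on this tree, so they are sister taxa.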